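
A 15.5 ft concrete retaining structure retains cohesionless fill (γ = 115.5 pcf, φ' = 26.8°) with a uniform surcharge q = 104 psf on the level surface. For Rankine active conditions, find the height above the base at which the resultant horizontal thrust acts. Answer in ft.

5.44 ft

K_a = 0.3785.
Triangular part P₁ = ½K_aγH² = 5251 at H/3 = 5.167 ft; rectangular part P₂ = K_a q H = 610.1 at H/2 = 7.750 ft.
ȳ = (P₁·5.167 + P₂·7.750)/(P₁+P₂) = 5.436 ft.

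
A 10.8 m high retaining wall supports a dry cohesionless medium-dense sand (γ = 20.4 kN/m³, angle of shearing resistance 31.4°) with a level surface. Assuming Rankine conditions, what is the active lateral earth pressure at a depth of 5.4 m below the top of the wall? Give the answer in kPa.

K_a = (1 − sin φ)/(1 + sin φ) = 0.3149.
σ_h = K_a γ z = 0.3149 × 20.4 × 5.4 = 34.69 kPa.

34.7 kPa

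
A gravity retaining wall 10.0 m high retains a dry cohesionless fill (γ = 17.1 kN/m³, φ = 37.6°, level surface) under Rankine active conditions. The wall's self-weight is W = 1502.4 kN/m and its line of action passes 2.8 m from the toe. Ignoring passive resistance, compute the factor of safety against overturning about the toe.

6.10

K_a = tan²(45° − 37.6°/2) = 0.2421.
P_a = ½K_aγH² = 0.5×0.2421×17.1×10.0² = 207.0 kN/m, acting at H/3 = 3.333 m above the base.
Overturning moment M_o = P_a × H/3 = 207.0 × 3.333 = 690.1.
Resisting moment M_r = W × 2.8 = 1502.4 × 2.8 = 4207.
FS_overturning = M_r/M_o = 4207/690.1 = 6.096.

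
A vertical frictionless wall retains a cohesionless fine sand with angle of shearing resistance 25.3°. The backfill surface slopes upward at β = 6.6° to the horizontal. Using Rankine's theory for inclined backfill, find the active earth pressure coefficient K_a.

K_a = cos β · (cos β − √(cos²β − cos²φ)) / (cos β + √(cos²β − cos²φ)).
cos β = 0.9934, cos φ = 0.9041, √(cos²β − cos²φ) = 0.4116.
K_a = 0.9934 × (0.9934 − 0.4116)/(0.9934 + 0.4116) = 0.4113.

0.411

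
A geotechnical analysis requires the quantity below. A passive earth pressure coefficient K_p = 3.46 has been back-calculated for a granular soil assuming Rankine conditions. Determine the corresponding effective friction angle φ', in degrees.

K_p = (1+sin φ)/(1−sin φ) ⇒ sin φ = (K_p − 1)/(K_p + 1) = 0.5516.
φ = arcsin(0.5516) = 33.47°.

33.5°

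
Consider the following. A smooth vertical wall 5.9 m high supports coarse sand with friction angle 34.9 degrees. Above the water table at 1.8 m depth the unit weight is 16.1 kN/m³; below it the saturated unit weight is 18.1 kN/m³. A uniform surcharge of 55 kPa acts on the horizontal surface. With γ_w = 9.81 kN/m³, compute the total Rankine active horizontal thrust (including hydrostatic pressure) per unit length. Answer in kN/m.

229 kN/m

K_a = tan²(45° − φ/2) = 0.2721.
γ' = 18.1 − 9.81 = 8.290 kN/m³. h₂ = H − d_w = 4.1 m.
σ'_h: at surface K_a·q = 14.97; at WT K_a(q+γd_w) = 22.85; at base K_a(q+γd_w+γ'h₂) = 32.10 kPa.
P₁ = ½(14.97+22.85)×1.8 = 34.04; P₂ = ½(22.85+32.10)×4.1 = 112.7; P_w = ½γ_w h₂² = 82.45.
Total = 34.04+112.7+82.45 = 229.2 kN/m.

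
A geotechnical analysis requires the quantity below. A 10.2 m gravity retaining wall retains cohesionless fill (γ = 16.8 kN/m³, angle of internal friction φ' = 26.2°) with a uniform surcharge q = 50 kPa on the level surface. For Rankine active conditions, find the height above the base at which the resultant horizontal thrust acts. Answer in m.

K_a = 0.3874.
Triangular part P₁ = ½K_aγH² = 338.6 at H/3 = 3.400 m; rectangular part P₂ = K_a q H = 197.6 at H/2 = 5.100 m.
ȳ = (P₁·3.400 + P₂·5.100)/(P₁+P₂) = 4.026 m.

4.03 m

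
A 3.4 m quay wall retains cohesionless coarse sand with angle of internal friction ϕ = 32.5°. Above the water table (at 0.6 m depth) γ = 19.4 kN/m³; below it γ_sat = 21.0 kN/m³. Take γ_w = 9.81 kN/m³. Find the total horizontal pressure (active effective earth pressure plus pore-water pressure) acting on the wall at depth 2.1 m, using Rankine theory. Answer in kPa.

K_a = (1 − sin φ)/(1 + sin φ) = 0.3010.
γ' = 21.0 − 9.81 = 11.19 kN/m³.
Effective vertical stress at 2.1 m: σ'_v = 19.4×0.6 + 11.19×1.50 = 28.42 kPa.
σ'_h = K_a σ'_v = 0.3010 × 28.42 = 8.555 kPa; u = γ_w × 1.50 = 14.71 kPa.
Total σ_h = 8.555 + 14.71 = 23.27 kPa.

23.3 kPa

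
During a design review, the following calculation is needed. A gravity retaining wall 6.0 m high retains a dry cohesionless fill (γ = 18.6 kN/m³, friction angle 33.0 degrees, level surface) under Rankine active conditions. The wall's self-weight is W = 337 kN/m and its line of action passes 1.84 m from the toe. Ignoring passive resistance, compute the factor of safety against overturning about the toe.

3.14

K_a = tan²(45° − 33.0°/2) = 0.2948.
P_a = ½K_aγH² = 0.5×0.2948×18.6×6.0² = 98.70 kN/m, acting at H/3 = 2.000 m above the base.
Overturning moment M_o = P_a × H/3 = 98.70 × 2.000 = 197.4.
Resisting moment M_r = W × 1.84 = 337 × 1.84 = 620.1.
FS_overturning = M_r/M_o = 620.1/197.4 = 3.141.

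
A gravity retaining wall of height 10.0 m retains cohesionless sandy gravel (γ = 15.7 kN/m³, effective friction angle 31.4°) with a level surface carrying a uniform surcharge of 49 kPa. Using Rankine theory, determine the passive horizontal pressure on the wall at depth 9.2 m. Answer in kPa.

614 kPa

K_p = (1 + sin φ)/(1 − sin φ) = 3.175.
σ_v = γz + q = 15.7 × 9.2 + 49 = 193.4 kPa.
σ_h = K_p σ_v = 3.175 × 193.4 = 614.3 kPa.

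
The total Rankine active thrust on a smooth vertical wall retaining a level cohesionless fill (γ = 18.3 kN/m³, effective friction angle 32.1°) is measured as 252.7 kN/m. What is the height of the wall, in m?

9.50 m

K_a = 0.3060. P_a = ½ K_a γ H² ⇒ H = √(2P_a/(K_a γ)).
H = √(2×252.7/(0.3060×18.3)) = 9.500 m.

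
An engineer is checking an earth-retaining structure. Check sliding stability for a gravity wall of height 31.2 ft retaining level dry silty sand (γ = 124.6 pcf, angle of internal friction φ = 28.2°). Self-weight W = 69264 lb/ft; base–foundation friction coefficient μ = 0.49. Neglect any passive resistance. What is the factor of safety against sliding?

K_a = tan²(45° − 28.2°/2) = 0.3582.
P_a = ½K_aγH² = 0.5×0.3582×124.6×31.2² = 21720 lb/ft, acting at H/3 = 10.40 ft above the base.
FS_sliding = μW / P_a = 0.49×69264 / 21720 = 1.562.

1.56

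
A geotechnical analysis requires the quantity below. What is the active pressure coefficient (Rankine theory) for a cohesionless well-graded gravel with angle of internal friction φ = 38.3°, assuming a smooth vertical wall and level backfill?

0.235

K_a = tan²(45° − φ/2) = tan²(25.85°) = 0.2347.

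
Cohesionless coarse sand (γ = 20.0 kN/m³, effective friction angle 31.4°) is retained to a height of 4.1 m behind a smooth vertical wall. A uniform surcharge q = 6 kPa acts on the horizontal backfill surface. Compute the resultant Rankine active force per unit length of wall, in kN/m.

K_a = tan²(45° − φ/2) = 0.3149.
Soil triangle: ½ K_a γ H² = 0.5×0.3149×20.0×4.1² = 52.94 kN/m.
Surcharge rectangle: K_a q H = 0.3149×6×4.1 = 7.747 kN/m.
Total = 52.94 + 7.747 = 60.68 kN/m.

60.7 kN/m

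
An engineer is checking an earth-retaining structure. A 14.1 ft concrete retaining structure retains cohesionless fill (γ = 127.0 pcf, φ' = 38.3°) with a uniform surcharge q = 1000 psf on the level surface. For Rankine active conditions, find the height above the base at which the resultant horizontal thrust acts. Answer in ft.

5.94 ft

K_a = 0.2347.
Triangular part P₁ = ½K_aγH² = 2963 at H/3 = 4.700 ft; rectangular part P₂ = K_a q H = 3310 at H/2 = 7.050 ft.
ȳ = (P₁·4.700 + P₂·7.050)/(P₁+P₂) = 5.940 ft.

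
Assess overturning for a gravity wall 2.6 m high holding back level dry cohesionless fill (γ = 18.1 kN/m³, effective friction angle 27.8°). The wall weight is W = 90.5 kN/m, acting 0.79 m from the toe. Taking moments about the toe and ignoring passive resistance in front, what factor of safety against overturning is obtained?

3.71

K_a = tan²(45° − 27.8°/2) = 0.3639.
P_a = ½K_aγH² = 0.5×0.3639×18.1×2.6² = 22.26 kN/m, acting at H/3 = 0.8667 m above the base.
Overturning moment M_o = P_a × H/3 = 22.26 × 0.8667 = 19.29.
Resisting moment M_r = W × 0.79 = 90.5 × 0.79 = 71.50.
FS_overturning = M_r/M_o = 71.50/19.29 = 3.706.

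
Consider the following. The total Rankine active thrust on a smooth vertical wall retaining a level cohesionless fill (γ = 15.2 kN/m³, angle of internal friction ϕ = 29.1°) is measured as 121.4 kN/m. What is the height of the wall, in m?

K_a = 0.3456. P_a = ½ K_a γ H² ⇒ H = √(2P_a/(K_a γ)).
H = √(2×121.4/(0.3456×15.2)) = 6.799 m.

6.80 m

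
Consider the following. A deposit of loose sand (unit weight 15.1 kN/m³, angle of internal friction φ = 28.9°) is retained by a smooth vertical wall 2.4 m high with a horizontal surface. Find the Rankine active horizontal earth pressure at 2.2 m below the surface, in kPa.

11.6 kPa

K_a = (1 − sin φ)/(1 + sin φ) = 0.3484.
σ_h = K_a γ z = 0.3484 × 15.1 × 2.2 = 11.57 kPa.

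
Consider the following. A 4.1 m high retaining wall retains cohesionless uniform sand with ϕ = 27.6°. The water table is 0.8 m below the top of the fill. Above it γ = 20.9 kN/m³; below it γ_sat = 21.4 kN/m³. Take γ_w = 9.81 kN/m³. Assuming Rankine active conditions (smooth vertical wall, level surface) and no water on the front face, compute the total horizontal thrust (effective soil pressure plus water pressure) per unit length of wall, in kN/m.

99.3 kN/m

K_a = tan²(45° − φ/2) = 0.3668.
γ' = 21.4 − 9.81 = 11.59 kN/m³. Depth below WT = 3.3 m.
σ'_h at WT = K_a γ d_w = 6.133 kPa; at base = 6.133 + K_a γ' × 3.3 = 20.16 kPa.
P₁ (0–0.8 m) = ½×6.133×0.8 = 2.453. P₂ (0.8–4.1 m) = ½(6.133+20.16)×3.3 = 43.38.
P_w = ½ γ_w h₂² = 0.5×9.81×3.3² = 53.42. Total = 2.453+43.38+53.42 = 99.25 kN/m.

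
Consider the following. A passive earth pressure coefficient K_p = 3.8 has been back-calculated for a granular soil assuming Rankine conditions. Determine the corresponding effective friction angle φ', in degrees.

K_p = (1+sin φ)/(1−sin φ) ⇒ sin φ = (K_p − 1)/(K_p + 1) = 0.5833.
φ = arcsin(0.5833) = 35.69°.

35.7°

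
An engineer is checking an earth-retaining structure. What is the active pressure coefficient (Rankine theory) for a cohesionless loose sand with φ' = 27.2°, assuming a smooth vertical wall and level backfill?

0.373

K_a = (1 − sin φ)/(1 + sin φ) = (1 − sin 27.2°)/(1 + sin 27.2°) = 0.3726.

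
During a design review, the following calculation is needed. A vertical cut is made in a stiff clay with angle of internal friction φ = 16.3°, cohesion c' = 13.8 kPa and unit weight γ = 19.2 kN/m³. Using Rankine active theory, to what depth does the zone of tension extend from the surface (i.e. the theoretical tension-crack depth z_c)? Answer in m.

K_a = tan²(45° − 16.3°/2) = 0.5617; √K_a = 0.7495.
The active pressure is zero where K_a γ z = 2c√K_a, so z_c = 2c/(γ√K_a) = 2×13.8/(19.2×0.7495) = 1.918 m.

1.92 m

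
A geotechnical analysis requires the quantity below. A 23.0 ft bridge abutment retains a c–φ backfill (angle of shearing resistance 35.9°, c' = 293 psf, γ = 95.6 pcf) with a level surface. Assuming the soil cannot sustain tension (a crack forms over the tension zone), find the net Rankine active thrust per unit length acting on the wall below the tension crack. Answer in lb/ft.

1510 lb/ft

K_a = 0.2607; √K_a = 0.5106.
Tension-crack depth z_c = 2c/(γ√K_a) = 2×293/(95.6×0.5106) = 12.00 ft.
σ_a at base = K_a γ H − 2c√K_a = 0.2607×95.6×23.0 − 2×293×0.5106 = 274.1 psf.
P_a = ½ × 274.1 × (H − z_c) = 0.5×274.1×11.00 = 1507 lb/ft.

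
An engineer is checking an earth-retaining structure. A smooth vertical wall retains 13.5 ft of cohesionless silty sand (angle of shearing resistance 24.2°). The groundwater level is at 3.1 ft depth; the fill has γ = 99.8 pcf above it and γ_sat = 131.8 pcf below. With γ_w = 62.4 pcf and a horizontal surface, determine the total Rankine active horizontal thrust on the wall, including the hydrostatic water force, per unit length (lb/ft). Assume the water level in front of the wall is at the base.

K_a = tan²(45° − φ/2) = 0.4185.
γ' = 131.8 − 62.4 = 69.40 pcf. Depth below WT = 10.4 ft.
σ'_h at WT = K_a γ d_w = 129.5 psf; at base = 129.5 + K_a γ' × 10.4 = 431.5 psf.
P₁ (0–3.1 ft) = ½×129.5×3.1 = 200.7. P₂ (3.1–13.5 ft) = ½(129.5+431.5)×10.4 = 2917.
P_w = ½ γ_w h₂² = 0.5×62.4×10.4² = 3375. Total = 200.7+2917+3375 = 6493 lb/ft.

6490 lb/ft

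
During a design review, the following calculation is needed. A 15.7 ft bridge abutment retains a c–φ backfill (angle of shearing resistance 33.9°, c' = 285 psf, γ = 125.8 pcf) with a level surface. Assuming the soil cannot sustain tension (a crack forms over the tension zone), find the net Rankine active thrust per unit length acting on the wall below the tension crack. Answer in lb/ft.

925 lb/ft

K_a = 0.2839; √K_a = 0.5328.
Tension-crack depth z_c = 2c/(γ√K_a) = 2×285/(125.8×0.5328) = 8.504 ft.
σ_a at base = K_a γ H − 2c√K_a = 0.2839×125.8×15.7 − 2×285×0.5328 = 257.0 psf.
P_a = ½ × 257.0 × (H − z_c) = 0.5×257.0×7.196 = 924.8 lb/ft.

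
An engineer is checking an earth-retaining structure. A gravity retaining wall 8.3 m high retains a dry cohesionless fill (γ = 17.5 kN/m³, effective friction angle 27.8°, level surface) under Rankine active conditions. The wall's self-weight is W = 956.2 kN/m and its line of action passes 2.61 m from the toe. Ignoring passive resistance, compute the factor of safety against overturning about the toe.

K_a = tan²(45° − 27.8°/2) = 0.3639.
P_a = ½K_aγH² = 0.5×0.3639×17.5×8.3² = 219.4 kN/m, acting at H/3 = 2.767 m above the base.
Overturning moment M_o = P_a × H/3 = 219.4 × 2.767 = 606.9.
Resisting moment M_r = W × 2.61 = 956.2 × 2.61 = 2496.
FS_overturning = M_r/M_o = 2496/606.9 = 4.112.

4.11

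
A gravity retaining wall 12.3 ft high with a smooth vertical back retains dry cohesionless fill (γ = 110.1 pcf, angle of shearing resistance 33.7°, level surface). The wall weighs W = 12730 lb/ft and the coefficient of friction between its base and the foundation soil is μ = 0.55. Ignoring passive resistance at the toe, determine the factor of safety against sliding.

K_a = tan²(45° − 33.7°/2) = 0.2863.
P_a = ½K_aγH² = 0.5×0.2863×110.1×12.3² = 2384 lb/ft, acting at H/3 = 4.100 ft above the base.
FS_sliding = μW / P_a = 0.55×12730 / 2384 = 2.936.

2.94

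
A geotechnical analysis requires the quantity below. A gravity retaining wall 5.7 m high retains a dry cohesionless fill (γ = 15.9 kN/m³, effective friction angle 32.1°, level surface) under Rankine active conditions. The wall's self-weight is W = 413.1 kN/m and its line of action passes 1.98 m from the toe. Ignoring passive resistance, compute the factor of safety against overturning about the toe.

K_a = tan²(45° − 32.1°/2) = 0.3060.
P_a = ½K_aγH² = 0.5×0.3060×15.9×5.7² = 79.04 kN/m, acting at H/3 = 1.900 m above the base.
Overturning moment M_o = P_a × H/3 = 79.04 × 1.900 = 150.2.
Resisting moment M_r = W × 1.98 = 413.1 × 1.98 = 817.9.
FS_overturning = M_r/M_o = 817.9/150.2 = 5.447.

5.45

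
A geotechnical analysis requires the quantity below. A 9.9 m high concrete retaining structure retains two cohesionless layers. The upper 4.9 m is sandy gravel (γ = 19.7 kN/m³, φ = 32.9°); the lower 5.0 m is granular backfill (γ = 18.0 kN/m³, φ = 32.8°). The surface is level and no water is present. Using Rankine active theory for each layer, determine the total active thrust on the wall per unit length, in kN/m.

K_a1 = tan²(45°−32.9°/2) = 0.2960; K_a2 = tan²(45°−32.8°/2) = 0.2973.
Layer 1: σ at base = K_a1 γ₁ h₁ = 28.58 kPa; P₁ = ½×28.58×4.9 = 70.01.
Layer 2: σ_v at top = γ₁h₁ = 96.53; σ_h top = K_a2×96.53 = 28.69; σ_h base = K_a2×(96.53+18.0×5.0) = 55.45.
P₂ = ½(28.69+55.45)×5.0 = 210.4. Total P_a = 70.01+210.4 = 280.4 kN/m.

280 kN/m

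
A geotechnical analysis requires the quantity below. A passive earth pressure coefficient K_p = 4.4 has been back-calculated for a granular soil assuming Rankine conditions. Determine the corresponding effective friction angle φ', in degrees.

39.0°

K_p = (1+sin φ)/(1−sin φ) ⇒ sin φ = (K_p − 1)/(K_p + 1) = 0.6296.
φ = arcsin(0.6296) = 39.02°.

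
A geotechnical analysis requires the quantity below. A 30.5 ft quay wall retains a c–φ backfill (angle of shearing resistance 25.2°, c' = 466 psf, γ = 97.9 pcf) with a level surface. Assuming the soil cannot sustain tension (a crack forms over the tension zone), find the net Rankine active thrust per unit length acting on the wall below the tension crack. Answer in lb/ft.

4740 lb/ft

K_a = 0.4027; √K_a = 0.6346.
Tension-crack depth z_c = 2c/(γ√K_a) = 2×466/(97.9×0.6346) = 15.00 ft.
σ_a at base = K_a γ H − 2c√K_a = 0.4027×97.9×30.5 − 2×466×0.6346 = 611.1 psf.
P_a = ½ × 611.1 × (H − z_c) = 0.5×611.1×15.50 = 4736 lb/ft.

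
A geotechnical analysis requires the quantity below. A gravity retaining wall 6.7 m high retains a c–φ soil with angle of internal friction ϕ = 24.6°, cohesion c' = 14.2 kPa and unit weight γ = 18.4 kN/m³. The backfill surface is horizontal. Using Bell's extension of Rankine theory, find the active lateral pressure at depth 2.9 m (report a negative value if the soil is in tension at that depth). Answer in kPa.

K_a = (1 − sin φ)/(1 + sin φ) = 0.4121.
σ_a = K_a γ z − 2c√K_a = 0.4121×18.4×2.9 − 2×14.2×0.6420 = 3.760 kPa.

3.76 kPa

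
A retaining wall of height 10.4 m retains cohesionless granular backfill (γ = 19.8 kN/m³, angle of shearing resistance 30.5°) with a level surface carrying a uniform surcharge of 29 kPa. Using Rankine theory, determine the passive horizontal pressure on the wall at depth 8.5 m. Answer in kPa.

604 kPa

K_p = (1 + sin φ)/(1 − sin φ) = 3.061.
σ_v = γz + q = 19.8 × 8.5 + 29 = 197.3 kPa.
σ_h = K_p σ_v = 3.061 × 197.3 = 604.0 kPa.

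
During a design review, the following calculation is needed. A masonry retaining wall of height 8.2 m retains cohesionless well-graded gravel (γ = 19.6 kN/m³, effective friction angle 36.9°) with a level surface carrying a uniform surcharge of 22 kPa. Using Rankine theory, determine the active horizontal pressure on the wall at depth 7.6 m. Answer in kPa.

K_a = (1 − sin φ)/(1 + sin φ) = 0.2497.
σ_v = γz + q = 19.6 × 7.6 + 22 = 171.0 kPa.
σ_h = K_a σ_v = 0.2497 × 171.0 = 42.68 kPa.

42.7 kPa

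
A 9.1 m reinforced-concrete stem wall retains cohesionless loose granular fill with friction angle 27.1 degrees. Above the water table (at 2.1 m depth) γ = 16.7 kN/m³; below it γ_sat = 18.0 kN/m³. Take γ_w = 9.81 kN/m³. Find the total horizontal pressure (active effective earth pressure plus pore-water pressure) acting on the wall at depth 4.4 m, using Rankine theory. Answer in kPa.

K_a = (1 − sin φ)/(1 + sin φ) = 0.3741.
γ' = 18.0 − 9.81 = 8.190 kN/m³.
Effective vertical stress at 4.4 m: σ'_v = 16.7×2.1 + 8.190×2.30 = 53.91 kPa.
σ'_h = K_a σ'_v = 0.3741 × 53.91 = 20.16 kPa; u = γ_w × 2.30 = 22.56 kPa.
Total σ_h = 20.16 + 22.56 = 42.73 kPa.

42.7 kPa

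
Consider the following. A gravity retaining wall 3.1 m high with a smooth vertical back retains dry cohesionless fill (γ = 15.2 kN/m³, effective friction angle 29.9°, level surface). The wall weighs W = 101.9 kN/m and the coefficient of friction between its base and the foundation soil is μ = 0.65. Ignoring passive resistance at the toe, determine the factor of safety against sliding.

K_a = tan²(45° − 29.9°/2) = 0.3347.
P_a = ½K_aγH² = 0.5×0.3347×15.2×3.1² = 24.44 kN/m, acting at H/3 = 1.033 m above the base.
FS_sliding = μW / P_a = 0.65×101.9 / 24.44 = 2.710.

2.71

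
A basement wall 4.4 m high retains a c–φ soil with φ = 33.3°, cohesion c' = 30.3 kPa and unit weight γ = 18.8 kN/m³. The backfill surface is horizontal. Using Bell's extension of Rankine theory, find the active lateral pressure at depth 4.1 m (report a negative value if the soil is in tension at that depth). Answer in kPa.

-10.3 kPa

K_a = (1 − sin φ)/(1 + sin φ) = 0.2911.
σ_a = K_a γ z − 2c√K_a = 0.2911×18.8×4.1 − 2×30.3×0.5396 = -10.26 kPa.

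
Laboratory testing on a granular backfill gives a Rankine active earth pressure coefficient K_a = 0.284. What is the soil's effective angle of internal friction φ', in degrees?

33.9°

K_a = tan²(45° − φ/2) ⇒ 45° − φ/2 = arctan(√0.284) = 28.05°.
φ = 2(45° − 28.05°) = 33.89°.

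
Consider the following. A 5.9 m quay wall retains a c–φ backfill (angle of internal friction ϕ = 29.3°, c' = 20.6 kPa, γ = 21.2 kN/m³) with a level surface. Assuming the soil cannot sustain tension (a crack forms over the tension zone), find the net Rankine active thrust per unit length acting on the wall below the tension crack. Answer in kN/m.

K_a = 0.3428; √K_a = 0.5855.
Tension-crack depth z_c = 2c/(γ√K_a) = 2×20.6/(21.2×0.5855) = 3.319 m.
σ_a at base = K_a γ H − 2c√K_a = 0.3428×21.2×5.9 − 2×20.6×0.5855 = 18.76 kPa.
P_a = ½ × 18.76 × (H − z_c) = 0.5×18.76×2.581 = 24.21 kN/m.

24.2 kN/m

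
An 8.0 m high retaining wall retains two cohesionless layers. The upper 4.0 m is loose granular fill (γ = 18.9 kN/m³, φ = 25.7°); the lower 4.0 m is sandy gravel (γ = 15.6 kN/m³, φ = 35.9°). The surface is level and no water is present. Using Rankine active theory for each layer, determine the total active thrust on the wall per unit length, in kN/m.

K_a1 = tan²(45°−25.7°/2) = 0.3950; K_a2 = tan²(45°−35.9°/2) = 0.2607.
Layer 1: σ at base = K_a1 γ₁ h₁ = 29.86 kPa; P₁ = ½×29.86×4.0 = 59.73.
Layer 2: σ_v at top = γ₁h₁ = 75.60; σ_h top = K_a2×75.60 = 19.71; σ_h base = K_a2×(75.60+15.6×4.0) = 35.98.
P₂ = ½(19.71+35.98)×4.0 = 111.4. Total P_a = 59.73+111.4 = 171.1 kN/m.

171 kN/m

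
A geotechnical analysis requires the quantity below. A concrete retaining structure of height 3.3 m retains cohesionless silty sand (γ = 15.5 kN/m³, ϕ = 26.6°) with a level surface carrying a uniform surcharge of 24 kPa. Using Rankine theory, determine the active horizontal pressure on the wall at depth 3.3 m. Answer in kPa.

K_a = (1 − sin φ)/(1 + sin φ) = 0.3814.
σ_v = γz + q = 15.5 × 3.3 + 24 = 75.15 kPa.
σ_h = K_a σ_v = 0.3814 × 75.15 = 28.67 kPa.

28.7 kPa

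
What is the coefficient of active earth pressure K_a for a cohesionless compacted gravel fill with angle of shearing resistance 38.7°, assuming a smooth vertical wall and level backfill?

0.231

K_a = (1 − sin φ)/(1 + sin φ) = (1 − sin 38.7°)/(1 + sin 38.7°) = 0.2306.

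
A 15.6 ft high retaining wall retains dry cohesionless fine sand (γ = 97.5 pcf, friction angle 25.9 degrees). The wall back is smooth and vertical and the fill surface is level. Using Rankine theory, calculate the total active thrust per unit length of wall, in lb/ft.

K_a = tan²(45° − φ/2) = 0.3920.
P_a = ½ K_a γ H² = 0.5 × 0.3920 × 97.5 × 15.6² = 4650 lb/ft.

4650 lb/ft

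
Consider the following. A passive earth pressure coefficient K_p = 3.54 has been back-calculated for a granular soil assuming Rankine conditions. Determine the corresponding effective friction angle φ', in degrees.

34.0°

K_p = (1+sin φ)/(1−sin φ) ⇒ sin φ = (K_p − 1)/(K_p + 1) = 0.5595.
φ = arcsin(0.5595) = 34.02°.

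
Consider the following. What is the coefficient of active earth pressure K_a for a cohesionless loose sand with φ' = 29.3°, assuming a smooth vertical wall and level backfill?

0.343

K_a = tan²(45° − φ/2) = tan²(30.35°) = 0.3428.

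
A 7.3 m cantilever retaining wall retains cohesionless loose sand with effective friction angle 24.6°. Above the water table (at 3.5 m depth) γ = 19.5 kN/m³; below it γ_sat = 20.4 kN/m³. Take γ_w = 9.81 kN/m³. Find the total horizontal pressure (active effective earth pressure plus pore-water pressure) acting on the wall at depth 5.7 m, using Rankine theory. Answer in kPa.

59.3 kPa

K_a = (1 − sin φ)/(1 + sin φ) = 0.4121.
γ' = 20.4 − 9.81 = 10.59 kN/m³.
Effective vertical stress at 5.7 m: σ'_v = 19.5×3.5 + 10.59×2.20 = 91.55 kPa.
σ'_h = K_a σ'_v = 0.4121 × 91.55 = 37.73 kPa; u = γ_w × 2.20 = 21.58 kPa.
Total σ_h = 37.73 + 21.58 = 59.31 kPa.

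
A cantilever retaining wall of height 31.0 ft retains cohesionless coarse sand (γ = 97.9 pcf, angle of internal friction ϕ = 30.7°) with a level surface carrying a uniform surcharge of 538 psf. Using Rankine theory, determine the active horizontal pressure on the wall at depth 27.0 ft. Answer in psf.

K_a = (1 − sin φ)/(1 + sin φ) = 0.3240.
σ_v = γz + q = 97.9 × 27.0 + 538 = 3181 psf.
σ_h = K_a σ_v = 0.3240 × 3181 = 1031 psf.

1030 psf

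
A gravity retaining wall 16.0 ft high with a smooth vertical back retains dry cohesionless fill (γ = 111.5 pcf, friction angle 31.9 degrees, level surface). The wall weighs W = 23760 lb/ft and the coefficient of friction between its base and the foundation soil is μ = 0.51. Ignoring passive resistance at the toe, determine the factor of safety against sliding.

2.75

K_a = tan²(45° − 31.9°/2) = 0.3085.
P_a = ½K_aγH² = 0.5×0.3085×111.5×16.0² = 4403 lb/ft, acting at H/3 = 5.333 ft above the base.
FS_sliding = μW / P_a = 0.51×23760 / 4403 = 2.752.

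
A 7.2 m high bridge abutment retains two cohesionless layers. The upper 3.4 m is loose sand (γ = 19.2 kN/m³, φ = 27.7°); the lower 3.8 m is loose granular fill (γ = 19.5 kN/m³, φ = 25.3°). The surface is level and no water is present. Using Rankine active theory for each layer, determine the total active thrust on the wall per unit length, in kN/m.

K_a1 = tan²(45°−27.7°/2) = 0.3653; K_a2 = tan²(45°−25.3°/2) = 0.4012.
Layer 1: σ at base = K_a1 γ₁ h₁ = 23.85 kPa; P₁ = ½×23.85×3.4 = 40.54.
Layer 2: σ_v at top = γ₁h₁ = 65.28; σ_h top = K_a2×65.28 = 26.19; σ_h base = K_a2×(65.28+19.5×3.8) = 55.92.
P₂ = ½(26.19+55.92)×3.8 = 156.0. Total P_a = 40.54+156.0 = 196.5 kN/m.

197 kN/m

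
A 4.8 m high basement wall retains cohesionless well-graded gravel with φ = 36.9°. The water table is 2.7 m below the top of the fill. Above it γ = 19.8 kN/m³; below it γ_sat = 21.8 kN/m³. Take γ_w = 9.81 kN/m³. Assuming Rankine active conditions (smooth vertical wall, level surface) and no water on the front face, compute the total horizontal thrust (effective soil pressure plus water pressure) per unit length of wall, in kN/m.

K_a = tan²(45° − φ/2) = 0.2497.
γ' = 21.8 − 9.81 = 11.99 kN/m³. Depth below WT = 2.1 m.
σ'_h at WT = K_a γ d_w = 13.35 kPa; at base = 13.35 + K_a γ' × 2.1 = 19.63 kPa.
P₁ (0–2.7 m) = ½×13.35×2.7 = 18.02. P₂ (2.7–4.8 m) = ½(13.35+19.63)×2.1 = 34.63.
P_w = ½ γ_w h₂² = 0.5×9.81×2.1² = 21.63. Total = 18.02+34.63+21.63 = 74.28 kN/m.

74.3 kN/m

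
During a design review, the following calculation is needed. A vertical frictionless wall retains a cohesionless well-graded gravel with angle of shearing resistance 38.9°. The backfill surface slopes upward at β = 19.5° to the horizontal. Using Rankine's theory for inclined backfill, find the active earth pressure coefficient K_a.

0.263

K_a = cos β · (cos β − √(cos²β − cos²φ)) / (cos β + √(cos²β − cos²φ)).
cos β = 0.9426, cos φ = 0.7782, √(cos²β − cos²φ) = 0.5319.
K_a = 0.9426 × (0.9426 − 0.5319)/(0.9426 + 0.5319) = 0.2626.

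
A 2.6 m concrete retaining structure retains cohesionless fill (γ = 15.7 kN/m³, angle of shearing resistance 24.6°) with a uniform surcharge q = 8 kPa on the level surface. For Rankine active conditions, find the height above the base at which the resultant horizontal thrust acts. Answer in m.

K_a = 0.4121.
Triangular part P₁ = ½K_aγH² = 21.87 at H/3 = 0.8667 m; rectangular part P₂ = K_a q H = 8.573 at H/2 = 1.300 m.
ȳ = (P₁·0.8667 + P₂·1.300)/(P₁+P₂) = 0.9887 m.

0.989 m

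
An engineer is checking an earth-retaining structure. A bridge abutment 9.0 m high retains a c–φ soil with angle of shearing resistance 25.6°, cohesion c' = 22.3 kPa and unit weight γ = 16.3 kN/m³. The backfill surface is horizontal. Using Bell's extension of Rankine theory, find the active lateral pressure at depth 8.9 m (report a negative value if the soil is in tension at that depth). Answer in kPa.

K_a = (1 − sin φ)/(1 + sin φ) = 0.3966.
σ_a = K_a γ z − 2c√K_a = 0.3966×16.3×8.9 − 2×22.3×0.6297 = 29.44 kPa.

29.4 kPa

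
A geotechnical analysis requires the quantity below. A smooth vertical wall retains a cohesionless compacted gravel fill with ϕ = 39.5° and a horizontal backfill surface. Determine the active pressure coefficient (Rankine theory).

K_a = (1 − sin φ)/(1 + sin φ) = (1 − sin 39.5°)/(1 + sin 39.5°) = 0.2224.

0.222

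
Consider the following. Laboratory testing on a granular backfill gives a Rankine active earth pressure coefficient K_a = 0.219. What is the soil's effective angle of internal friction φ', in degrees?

K_a = tan²(45° − φ/2) ⇒ 45° − φ/2 = arctan(√0.219) = 25.08°.
φ = 2(45° − 25.08°) = 39.84°.

39.8°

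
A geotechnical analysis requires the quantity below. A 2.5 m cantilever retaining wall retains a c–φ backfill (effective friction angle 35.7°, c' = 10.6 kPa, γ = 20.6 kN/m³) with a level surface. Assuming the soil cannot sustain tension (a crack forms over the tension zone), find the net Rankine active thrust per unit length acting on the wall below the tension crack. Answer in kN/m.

K_a = 0.2630; √K_a = 0.5128.
Tension-crack depth z_c = 2c/(γ√K_a) = 2×10.6/(20.6×0.5128) = 2.007 m.
σ_a at base = K_a γ H − 2c√K_a = 0.2630×20.6×2.5 − 2×10.6×0.5128 = 2.672 kPa.
P_a = ½ × 2.672 × (H − z_c) = 0.5×2.672×0.4932 = 0.6590 kN/m.

0.659 kN/m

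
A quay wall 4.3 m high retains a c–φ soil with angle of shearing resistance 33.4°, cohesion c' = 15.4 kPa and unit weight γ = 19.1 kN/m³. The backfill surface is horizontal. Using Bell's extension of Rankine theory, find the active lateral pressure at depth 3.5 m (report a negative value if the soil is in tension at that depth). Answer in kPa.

K_a = (1 − sin φ)/(1 + sin φ) = 0.2899.
σ_a = K_a γ z − 2c√K_a = 0.2899×19.1×3.5 − 2×15.4×0.5384 = 2.797 kPa.

2.80 kPa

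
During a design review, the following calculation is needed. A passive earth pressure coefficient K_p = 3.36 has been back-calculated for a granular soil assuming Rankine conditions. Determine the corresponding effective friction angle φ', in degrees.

K_p = (1+sin φ)/(1−sin φ) ⇒ sin φ = (K_p − 1)/(K_p + 1) = 0.5413.
φ = arcsin(0.5413) = 32.77°.

32.8°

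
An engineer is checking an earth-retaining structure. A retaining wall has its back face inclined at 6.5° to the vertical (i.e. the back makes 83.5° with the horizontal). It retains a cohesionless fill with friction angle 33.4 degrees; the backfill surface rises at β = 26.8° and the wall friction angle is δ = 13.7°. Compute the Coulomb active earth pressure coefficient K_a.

K_a = sin²(α+φ) / [sin²α · sin(α−δ) · (1 + √{sin(φ+δ)sin(φ−β) / (sin(α−δ)sin(α+β))})²].
With α = 83.5°, φ = 33.4°, δ = 13.7°, β = 26.8°: K_a = 0.5008.

0.501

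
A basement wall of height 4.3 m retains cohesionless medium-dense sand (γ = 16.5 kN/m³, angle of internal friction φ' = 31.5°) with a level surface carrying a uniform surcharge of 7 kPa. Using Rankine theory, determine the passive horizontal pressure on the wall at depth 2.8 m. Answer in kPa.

170 kPa

K_p = (1 + sin φ)/(1 − sin φ) = 3.188.
σ_v = γz + q = 16.5 × 2.8 + 7 = 53.20 kPa.
σ_h = K_p σ_v = 3.188 × 53.20 = 169.6 kPa.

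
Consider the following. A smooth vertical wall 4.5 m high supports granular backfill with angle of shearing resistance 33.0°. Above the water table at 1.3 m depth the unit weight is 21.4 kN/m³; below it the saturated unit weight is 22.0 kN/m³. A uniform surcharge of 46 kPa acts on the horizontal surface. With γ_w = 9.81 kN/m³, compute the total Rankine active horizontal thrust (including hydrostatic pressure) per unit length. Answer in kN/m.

161 kN/m

K_a = tan²(45° − φ/2) = 0.2948.
γ' = 22.0 − 9.81 = 12.19 kN/m³. h₂ = H − d_w = 3.2 m.
σ'_h: at surface K_a·q = 13.56; at WT K_a(q+γd_w) = 21.76; at base K_a(q+γd_w+γ'h₂) = 33.26 kPa.
P₁ = ½(13.56+21.76)×1.3 = 22.96; P₂ = ½(21.76+33.26)×3.2 = 88.04; P_w = ½γ_w h₂² = 50.23.
Total = 22.96+88.04+50.23 = 161.2 kN/m.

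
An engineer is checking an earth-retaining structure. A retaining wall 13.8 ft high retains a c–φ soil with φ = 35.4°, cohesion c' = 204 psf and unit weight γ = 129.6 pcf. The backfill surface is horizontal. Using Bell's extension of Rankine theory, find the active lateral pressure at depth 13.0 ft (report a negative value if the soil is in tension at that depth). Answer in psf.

K_a = (1 − sin φ)/(1 + sin φ) = 0.2664.
σ_a = K_a γ z − 2c√K_a = 0.2664×129.6×13.0 − 2×204×0.5161 = 238.2 psf.

238 psf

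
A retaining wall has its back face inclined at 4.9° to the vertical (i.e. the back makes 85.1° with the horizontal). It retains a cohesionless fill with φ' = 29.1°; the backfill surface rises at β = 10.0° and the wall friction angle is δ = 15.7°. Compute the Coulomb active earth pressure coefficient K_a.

0.399

K_a = sin²(α+φ) / [sin²α · sin(α−δ) · (1 + √{sin(φ+δ)sin(φ−β) / (sin(α−δ)sin(α+β))})²].
With α = 85.1°, φ = 29.1°, δ = 15.7°, β = 10.0°: K_a = 0.3994.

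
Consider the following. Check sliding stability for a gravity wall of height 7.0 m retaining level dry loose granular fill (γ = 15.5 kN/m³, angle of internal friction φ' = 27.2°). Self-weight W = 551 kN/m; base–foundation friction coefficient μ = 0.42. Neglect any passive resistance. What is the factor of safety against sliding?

1.64

K_a = tan²(45° − 27.2°/2) = 0.3726.
P_a = ½K_aγH² = 0.5×0.3726×15.5×7.0² = 141.5 kN/m, acting at H/3 = 2.333 m above the base.
FS_sliding = μW / P_a = 0.42×551 / 141.5 = 1.636.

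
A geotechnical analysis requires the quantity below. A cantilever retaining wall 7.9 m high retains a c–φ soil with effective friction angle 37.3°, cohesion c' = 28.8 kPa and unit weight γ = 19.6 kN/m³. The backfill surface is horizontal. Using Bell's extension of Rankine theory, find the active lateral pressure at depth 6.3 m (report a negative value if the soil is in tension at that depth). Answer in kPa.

1.76 kPa

K_a = (1 − sin φ)/(1 + sin φ) = 0.2453.
σ_a = K_a γ z − 2c√K_a = 0.2453×19.6×6.3 − 2×28.8×0.4953 = 1.764 kPa.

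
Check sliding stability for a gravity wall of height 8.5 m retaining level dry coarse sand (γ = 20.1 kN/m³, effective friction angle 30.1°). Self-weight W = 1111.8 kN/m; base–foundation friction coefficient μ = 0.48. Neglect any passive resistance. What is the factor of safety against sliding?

K_a = tan²(45° − 30.1°/2) = 0.3320.
P_a = ½K_aγH² = 0.5×0.3320×20.1×8.5² = 241.1 kN/m, acting at H/3 = 2.833 m above the base.
FS_sliding = μW / P_a = 0.48×1111.8 / 241.1 = 2.214.

2.21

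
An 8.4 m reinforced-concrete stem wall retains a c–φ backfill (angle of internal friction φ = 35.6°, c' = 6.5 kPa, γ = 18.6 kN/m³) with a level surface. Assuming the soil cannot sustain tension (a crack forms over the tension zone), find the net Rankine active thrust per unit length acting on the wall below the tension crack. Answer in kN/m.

122 kN/m

K_a = 0.2641; √K_a = 0.5139.
Tension-crack depth z_c = 2c/(γ√K_a) = 2×6.5/(18.6×0.5139) = 1.360 m.
σ_a at base = K_a γ H − 2c√K_a = 0.2641×18.6×8.4 − 2×6.5×0.5139 = 34.59 kPa.
P_a = ½ × 34.59 × (H − z_c) = 0.5×34.59×7.040 = 121.7 kN/m.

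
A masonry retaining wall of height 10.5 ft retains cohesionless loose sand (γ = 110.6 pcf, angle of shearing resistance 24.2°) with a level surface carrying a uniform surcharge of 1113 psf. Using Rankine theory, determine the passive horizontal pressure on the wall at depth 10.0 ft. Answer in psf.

K_p = (1 + sin φ)/(1 − sin φ) = 2.389.
σ_v = γz + q = 110.6 × 10.0 + 1113 = 2219 psf.
σ_h = K_p σ_v = 2.389 × 2219 = 5302 psf.

5300 psf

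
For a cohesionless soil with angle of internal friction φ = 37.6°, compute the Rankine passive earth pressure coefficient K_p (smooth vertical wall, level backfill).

4.13

K_p = (1 + sin φ)/(1 − sin φ) = tan²(45° + 37.6°/2) = 4.130.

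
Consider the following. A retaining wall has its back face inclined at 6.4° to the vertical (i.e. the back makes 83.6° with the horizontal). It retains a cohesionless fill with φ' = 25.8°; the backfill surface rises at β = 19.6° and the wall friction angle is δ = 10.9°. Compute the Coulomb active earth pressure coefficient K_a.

K_a = sin²(α+φ) / [sin²α · sin(α−δ) · (1 + √{sin(φ+δ)sin(φ−β) / (sin(α−δ)sin(α+β))})²].
With α = 83.6°, φ = 25.8°, δ = 10.9°, β = 19.6°: K_a = 0.5910.

0.591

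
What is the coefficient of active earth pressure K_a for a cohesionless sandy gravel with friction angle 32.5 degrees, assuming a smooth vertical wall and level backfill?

K_a = (1 − sin φ)/(1 + sin φ) = (1 − sin 32.5°)/(1 + sin 32.5°) = 0.3010.

0.301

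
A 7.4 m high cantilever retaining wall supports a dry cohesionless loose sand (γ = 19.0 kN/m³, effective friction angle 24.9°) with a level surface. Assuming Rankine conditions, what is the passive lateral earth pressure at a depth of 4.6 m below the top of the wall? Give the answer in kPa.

215 kPa

K_p = (1 + sin φ)/(1 − sin φ) = 2.454.
σ_h = K_p γ z = 2.454 × 19.0 × 4.6 = 214.5 kPa.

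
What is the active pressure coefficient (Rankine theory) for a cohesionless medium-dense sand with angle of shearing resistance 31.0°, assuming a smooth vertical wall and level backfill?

0.320

K_a = tan²(45° − φ/2) = tan²(29.50°) = 0.3201.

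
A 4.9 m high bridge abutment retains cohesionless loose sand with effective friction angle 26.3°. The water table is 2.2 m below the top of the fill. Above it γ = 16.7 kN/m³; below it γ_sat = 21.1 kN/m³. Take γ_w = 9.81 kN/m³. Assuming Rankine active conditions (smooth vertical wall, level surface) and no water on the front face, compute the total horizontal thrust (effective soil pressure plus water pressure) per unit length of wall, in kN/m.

106 kN/m

K_a = tan²(45° − φ/2) = 0.3859.
γ' = 21.1 − 9.81 = 11.29 kN/m³. Depth below WT = 2.7 m.
σ'_h at WT = K_a γ d_w = 14.18 kPa; at base = 14.18 + K_a γ' × 2.7 = 25.94 kPa.
P₁ (0–2.2 m) = ½×14.18×2.2 = 15.60. P₂ (2.2–4.9 m) = ½(14.18+25.94)×2.7 = 54.17.
P_w = ½ γ_w h₂² = 0.5×9.81×2.7² = 35.76. Total = 15.60+54.17+35.76 = 105.5 kN/m.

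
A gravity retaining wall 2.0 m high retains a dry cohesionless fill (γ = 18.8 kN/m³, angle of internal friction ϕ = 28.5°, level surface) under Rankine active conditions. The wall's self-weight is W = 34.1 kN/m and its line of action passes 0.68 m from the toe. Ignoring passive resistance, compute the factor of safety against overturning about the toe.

2.61

K_a = tan²(45° − 28.5°/2) = 0.3540.
P_a = ½K_aγH² = 0.5×0.3540×18.8×2.0² = 13.31 kN/m, acting at H/3 = 0.6667 m above the base.
Overturning moment M_o = P_a × H/3 = 13.31 × 0.6667 = 8.872.
Resisting moment M_r = W × 0.68 = 34.1 × 0.68 = 23.19.
FS_overturning = M_r/M_o = 23.19/8.872 = 2.614.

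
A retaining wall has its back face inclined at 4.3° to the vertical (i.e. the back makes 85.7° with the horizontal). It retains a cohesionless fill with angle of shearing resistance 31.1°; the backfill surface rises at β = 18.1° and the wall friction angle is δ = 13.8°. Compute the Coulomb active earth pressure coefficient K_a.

0.421

K_a = sin²(α+φ) / [sin²α · sin(α−δ) · (1 + √{sin(φ+δ)sin(φ−β) / (sin(α−δ)sin(α+β))})²].
With α = 85.7°, φ = 31.1°, δ = 13.8°, β = 18.1°: K_a = 0.4211.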